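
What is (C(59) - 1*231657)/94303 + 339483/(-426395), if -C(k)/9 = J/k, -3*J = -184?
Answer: -7716942830016/2372409333415 ≈ -3.2528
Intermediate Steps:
J = 184/3 (J = -1/3*(-184) = 184/3 ≈ 61.333)
C(k) = -552/k
(C(59) - 1*231657)/94303 + 339483/(-426395) = (-552/59 - 1*231657)/94303 + 339483/(-426395) = (-552*1/59 - 231657)*(1/94303) + 339483*(-1/426395) = (-552/59 - 231657)*(1/94303) - 339483/426395 = -13668315/59*1/94303 - 339483/426395 = -13668315/5563877 - 339483/426395 = -7716942830016/2372409333415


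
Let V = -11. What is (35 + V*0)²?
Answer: 1225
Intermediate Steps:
(35 + V*0)² = (35 - 11*0)² = (35 + 0)² = 35² = 1225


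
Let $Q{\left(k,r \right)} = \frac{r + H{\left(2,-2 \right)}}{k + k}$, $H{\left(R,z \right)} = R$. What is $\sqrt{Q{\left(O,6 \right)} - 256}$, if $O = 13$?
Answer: $\frac{2 i \sqrt{10803}}{13} \approx 15.99 i$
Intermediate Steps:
$Q{\left(k,r \right)} = \frac{2 + r}{2 k}$ ($Q{\left(k,r \right)} = \frac{r + 2}{k + k} = \frac{2 + r}{2 k}$)
$\sqrt{Q{\left(O,6 \right)} - 256} = \sqrt{\frac{2 + 6}{2 \cdot 13} - 256} = \sqrt{\frac{1}{2} \cdot \frac{1}{13} \cdot 8 - 256} = \sqrt{\frac{4}{13} - 256} = \sqrt{- \frac{3324}{13}} = \frac{2 i \sqrt{10803}}{13}$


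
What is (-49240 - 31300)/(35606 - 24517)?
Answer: -80540/11089 ≈ -7.2631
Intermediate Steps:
(-49240 - 31300)/(35606 - 24517) = -80540/11089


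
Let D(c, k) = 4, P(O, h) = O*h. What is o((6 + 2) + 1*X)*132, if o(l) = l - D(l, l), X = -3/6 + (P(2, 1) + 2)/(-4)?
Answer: 330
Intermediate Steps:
X = -3/2 (X = -3/6 + (2*1 + 2)/(-4) = -3*⅙ + (2 + 2)*(-¼) = -½ + 4*(-¼) = -½ - 1 = -3/2 ≈ -1.5000)
o(l) = -4 + l (o(l) = l - 1*4 = l - 4 = -4 + l)
o((6 + 2) + 1*X)*132 = (-4 + ((6 + 2) + 1*(-3/2)))*132 = (-4 + (8 - 3/2))*132 = (-4 + 13/2)*132 = (5/2)*132 = 330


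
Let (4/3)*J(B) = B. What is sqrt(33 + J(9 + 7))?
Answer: 3*sqrt(5) ≈ 6.7082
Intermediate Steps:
J(B) = 3*B/4
sqrt(33 + J(9 + 7)) = sqrt(33 + 3*(9 + 7)/4) = sqrt(33 + (3/4)*16) = sqrt(33 + 12) = sqrt(45) = 3*sqrt(5)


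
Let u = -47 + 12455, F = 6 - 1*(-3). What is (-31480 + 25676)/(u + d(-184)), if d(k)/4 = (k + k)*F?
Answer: 1451/210 ≈ 6.9095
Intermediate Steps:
F = 9 (F = 6 + 3 = 9)
d(k) = 72*k (d(k) = 4*((k + k)*9) = 4*((2*k)*9) = 4*(18*k) = 72*k)
u = 12408
(-31480 + 25676)/(u + d(-184)) = (-31480 + 25676)/(12408 + 72*(-184)) = -5804/(12408 - 13248) = -5804/(-840) = -5804*(-1/840) = 1451/210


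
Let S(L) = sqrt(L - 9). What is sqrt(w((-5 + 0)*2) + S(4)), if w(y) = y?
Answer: sqrt(-10 + I*sqrt(5)) ≈ 0.35139 + 3.1817*I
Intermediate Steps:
S(L) = sqrt(-9 + L)
sqrt(w((-5 + 0)*2) + S(4)) = sqrt((-5 + 0)*2 + sqrt(-9 + 4)) = sqrt(-5*2 + sqrt(-5)) = sqrt(-10 + I*sqrt(5))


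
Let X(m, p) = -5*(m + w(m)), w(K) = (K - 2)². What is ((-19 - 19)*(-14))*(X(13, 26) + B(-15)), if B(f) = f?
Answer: -364420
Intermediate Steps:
w(K) = (-2 + K)²
X(m, p) = -5*m - 5*(-2 + m)² (X(m, p) = -5*(m + (-2 + m)²) = -5*m - 5*(-2 + m)²)
((-19 - 19)*(-14))*(X(13, 26) + B(-15)) = ((-19 - 19)*(-14))*((-5*13 - 5*(-2 + 13)²) - 15) = (-38*(-14))*((-65 - 5*11²) - 15) = 532*((-65 - 5*121) - 15) = 532*((-65 - 605) - 15) = 532*(-670 - 15) = 532*(-685) = -364420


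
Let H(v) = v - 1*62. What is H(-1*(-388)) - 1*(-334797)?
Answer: 335123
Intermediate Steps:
H(v) = -62 + v (H(v) = v - 62 = -62 + v)
H(-1*(-388)) - 1*(-334797) = (-62 - 1*(-388)) - 1*(-334797) = (-62 + 388) + 334797 = 326 + 334797 = 335123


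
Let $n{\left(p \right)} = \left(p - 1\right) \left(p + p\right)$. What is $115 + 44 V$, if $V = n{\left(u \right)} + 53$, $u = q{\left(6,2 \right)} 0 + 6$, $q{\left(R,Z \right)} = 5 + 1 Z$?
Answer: $5087$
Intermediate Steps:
$q{\left(R,Z \right)} = 5 + Z$
$u = 6$ ($u = \left(5 + 2\right) 0 + 6 = 7 \cdot 0 + 6 = 0 + 6 = 6$)
$n{\left(p \right)} = 2 p \left(-1 + p\right)$ ($n{\left(p \right)} = \left(-1 + p\right) 2 p = 2 p \left(-1 + p\right)$)
$V = 113$ ($V = 2 \cdot 6 \left(-1 + 6\right) + 53 = 2 \cdot 6 \cdot 5 + 53 = 60 + 53 = 113$)
$115 + 44 V = 115 + 44 \cdot 113 = 115 + 4972 = 5087$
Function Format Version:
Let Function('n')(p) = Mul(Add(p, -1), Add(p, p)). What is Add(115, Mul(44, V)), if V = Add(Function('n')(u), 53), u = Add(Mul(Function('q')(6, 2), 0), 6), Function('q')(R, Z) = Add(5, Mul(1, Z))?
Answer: 5087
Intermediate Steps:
Function('q')(R, Z) = Add(5, Z)
u = 6 (u = Add(Mul(Add(5, 2), 0), 6) = Add(Mul(7, 0), 6) = Add(0, 6) = 6)
Function('n')(p) = Mul(2, p, Add(-1, p)) (Function('n')(p) = Mul(Add(-1, p), Mul(2, p)) = Mul(2, p, Add(-1, p)))
V = 113 (V = Add(Mul(2, 6, Add(-1, 6)), 53) = Add(Mul(2, 6, 5), 53) = Add(60, 53) = 113)
Add(115, Mul(44, V)) = Add(115, Mul(44, 113)) = Add(115, 4972) = 5087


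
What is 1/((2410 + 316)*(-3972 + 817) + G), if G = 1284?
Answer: -1/8599246 ≈ -1.1629e-7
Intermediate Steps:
1/((2410 + 316)*(-3972 + 817) + G) = 1/((2410 + 316)*(-3972 + 817) + 1284) = 1/(2726*(-3155) + 1284) = 1/(-8600530 + 1284) = 1/(-8599246) = -1/8599246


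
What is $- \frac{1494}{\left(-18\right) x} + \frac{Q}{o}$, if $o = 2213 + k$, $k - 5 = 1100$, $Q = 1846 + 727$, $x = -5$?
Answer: $- \frac{262529}{16590} \approx -15.825$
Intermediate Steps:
$Q = 2573$
$k = 1105$ ($k = 5 + 1100 = 1105$)
$o = 3318$ ($o = 2213 + 1105 = 3318$)
$- \frac{1494}{\left(-18\right) x} + \frac{Q}{o} = - \frac{1494}{\left(-18\right) \left(-5\right)} + \frac{2573}{3318} = - \frac{1494}{90} + 2573 \cdot \frac{1}{3318} = \left(-1494\right) \frac{1}{90} + \frac{2573}{3318} = - \frac{83}{5} + \frac{2573}{3318} = - \frac{262529}{16590}$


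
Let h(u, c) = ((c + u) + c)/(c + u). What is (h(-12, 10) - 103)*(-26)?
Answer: 2782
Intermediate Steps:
h(u, c) = (u + 2*c)/(c + u)
(h(-12, 10) - 103)*(-26) = ((-12 + 2*10)/(10 - 12) - 103)*(-26) = ((-12 + 20)/(-2) - 103)*(-26) = (-1/2*8 - 103)*(-26) = (-4 - 103)*(-26) = -107*(-26) = 2782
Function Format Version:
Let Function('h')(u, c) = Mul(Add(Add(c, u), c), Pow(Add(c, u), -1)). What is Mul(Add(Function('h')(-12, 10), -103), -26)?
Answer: 2782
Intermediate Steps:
Function('h')(u, c) = Mul(Pow(Add(c, u), -1), Add(u, Mul(2, c))) (Function('h')(u, c) = Mul(Add(u, Mul(2, c)), Pow(Add(c, u), -1)) = Mul(Pow(Add(c, u), -1), Add(u, Mul(2, c))))
Mul(Add(Function('h')(-12, 10), -103), -26) = Mul(Add(Mul(Pow(Add(10, -12), -1), Add(-12, Mul(2, 10))), -103), -26) = Mul(Add(Mul(Pow(-2, -1), Add(-12, 20)), -103), -26) = Mul(Add(Mul(Rational(-1, 2), 8), -103), -26) = Mul(Add(-4, -103), -26) = Mul(-107, -26) = 2782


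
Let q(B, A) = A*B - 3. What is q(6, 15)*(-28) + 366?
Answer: -2070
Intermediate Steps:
q(B, A) = -3 + A*B
q(6, 15)*(-28) + 366 = (-3 + 15*6)*(-28) + 366 = (-3 + 90)*(-28) + 366 = 87*(-28) + 366 = -2436 + 366 = -2070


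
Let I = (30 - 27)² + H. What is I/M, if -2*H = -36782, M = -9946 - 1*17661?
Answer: -18400/27607 ≈ -0.66650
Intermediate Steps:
M = -27607 (M = -9946 - 17661 = -27607)
H = 18391 (H = -½*(-36782) = 18391)
I = 18400 (I = (30 - 27)² + 18391 = 3² + 18391 = 9 + 18391 = 18400)
I/M = 18400/(-27607) = 18400*(-1/27607) = -18400/27607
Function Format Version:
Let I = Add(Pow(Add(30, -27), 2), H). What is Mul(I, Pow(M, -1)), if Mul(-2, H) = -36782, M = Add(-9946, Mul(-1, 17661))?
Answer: Rational(-18400, 27607) ≈ -0.66650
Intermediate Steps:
M = -27607 (M = Add(-9946, -17661) = -27607)
H = 18391 (H = Mul(Rational(-1, 2), -36782) = 18391)
I = 18400 (I = Add(Pow(Add(30, -27), 2), 18391) = Add(Pow(3, 2), 18391) = Add(9, 18391) = 18400)
Mul(I, Pow(M, -1)) = Mul(18400, Pow(-27607, -1)) = Mul(18400, Rational(-1, 27607)) = Rational(-18400, 27607)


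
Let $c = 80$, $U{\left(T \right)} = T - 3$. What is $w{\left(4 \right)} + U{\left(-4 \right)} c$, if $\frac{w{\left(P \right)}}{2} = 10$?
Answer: $-540$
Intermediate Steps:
$w{\left(P \right)} = 20$ ($w{\left(P \right)} = 2 \cdot 10 = 20$)
$U{\left(T \right)} = -3 + T$
$w{\left(4 \right)} + U{\left(-4 \right)} c = 20 + \left(-3 - 4\right) 80 = 20 - 560 = -540$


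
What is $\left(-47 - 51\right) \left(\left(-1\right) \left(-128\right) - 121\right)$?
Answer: $-686$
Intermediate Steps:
$\left(-47 - 51\right) \left(\left(-1\right) \left(-128\right) - 121\right) = - 98 \left(128 - 121\right) = \left(-98\right) 7 = -686$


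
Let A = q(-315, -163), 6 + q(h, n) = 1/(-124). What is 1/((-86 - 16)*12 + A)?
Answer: -124/152521 ≈ -0.00081300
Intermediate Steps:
q(h, n) = -745/124 (q(h, n) = -6 + 1/(-124) = -6 - 1/124 = -745/124)
A = -745/124 ≈ -6.0081
1/((-86 - 16)*12 + A) = 1/((-86 - 16)*12 - 745/124) = 1/(-102*12 - 745/124) = 1/(-1224 - 745/124) = 1/(-152521/124) = -124/152521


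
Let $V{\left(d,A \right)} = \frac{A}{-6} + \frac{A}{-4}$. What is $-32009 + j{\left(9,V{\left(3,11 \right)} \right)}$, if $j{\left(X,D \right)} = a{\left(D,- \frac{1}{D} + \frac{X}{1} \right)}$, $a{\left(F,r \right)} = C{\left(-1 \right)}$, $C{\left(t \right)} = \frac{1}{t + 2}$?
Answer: $-32008$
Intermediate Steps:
$V{\left(d,A \right)} = - \frac{5 A}{12}$ ($V{\left(d,A \right)} = A \left(- \frac{1}{6}\right) + A \left(- \frac{1}{4}\right) = - \frac{A}{6} - \frac{A}{4} = - \frac{5 A}{12}$)
$C{\left(t \right)} = \frac{1}{2 + t}$
$a{\left(F,r \right)} = 1$ ($a{\left(F,r \right)} = \frac{1}{2 - 1} = 1^{-1} = 1$)
$j{\left(X,D \right)} = 1$
$-32009 + j{\left(9,V{\left(3,11 \right)} \right)} = -32009 + 1 = -32008$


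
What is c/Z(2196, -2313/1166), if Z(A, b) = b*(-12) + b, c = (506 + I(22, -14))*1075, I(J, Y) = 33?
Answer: 61419050/2313 ≈ 26554.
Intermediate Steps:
c = 579425 (c = (506 + 33)*1075 = 539*1075 = 579425)
Z(A, b) = -11*b (Z(A, b) = -12*b + b = -11*b)
c/Z(2196, -2313/1166) = 579425/((-(-25443)/1166)) = 579425/((-11*(-2313/1166))) = 579425/(2313/106) = 579425*(106/2313) = 61419050/2313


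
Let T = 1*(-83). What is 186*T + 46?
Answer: -15392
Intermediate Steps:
T = -83
186*T + 46 = 186*(-83) + 46 = -15438 + 46 = -15392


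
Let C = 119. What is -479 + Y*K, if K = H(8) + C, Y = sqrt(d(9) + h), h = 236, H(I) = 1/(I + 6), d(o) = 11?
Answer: -479 + 1667*sqrt(247)/14 ≈ 1392.4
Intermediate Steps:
H(I) = 1/(6 + I)
Y = sqrt(247) (Y = sqrt(11 + 236) = sqrt(247) ≈ 15.716)
K = 1667/14 (K = 1/(6 + 8) + 119 = 1/14 + 119 = 1667/14 ≈ 119.07)
-479 + Y*K = -479 + sqrt(247)*(1667/14) = -479 + 1667*sqrt(247)/14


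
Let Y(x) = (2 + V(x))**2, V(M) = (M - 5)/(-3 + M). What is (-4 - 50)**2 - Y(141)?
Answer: 13840640/4761 ≈ 2907.1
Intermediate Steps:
V(M) = (-5 + M)/(-3 + M)
Y(x) = (2 + (-5 + x)/(-3 + x))**2
(-4 - 50)**2 - Y(141) = (-4 - 50)**2 - (-11 + 3*141)**2/(-3 + 141)**2 = (-54)**2 - (-11 + 423)**2/138**2 = 2916 - 412**2/19044 = 2916 - 169744/19044 = 2916 - 1*42436/4761 = 2916 - 42436/4761 = 13840640/4761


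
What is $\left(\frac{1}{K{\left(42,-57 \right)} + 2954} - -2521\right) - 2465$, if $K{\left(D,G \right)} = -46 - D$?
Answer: $\frac{160497}{2866} \approx 56.0$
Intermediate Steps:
$\left(\frac{1}{K{\left(42,-57 \right)} + 2954} - -2521\right) - 2465 = \left(\frac{1}{\left(-46 - 42\right) + 2954} - -2521\right) - 2465 = \left(\frac{1}{\left(-46 - 42\right) + 2954} + 2521\right) - 2465 = \left(\frac{1}{-88 + 2954} + 2521\right) - 2465 = \left(\frac{1}{2866} + 2521\right) - 2465 = \frac{7225187}{2866} - 2465 = \frac{160497}{2866}$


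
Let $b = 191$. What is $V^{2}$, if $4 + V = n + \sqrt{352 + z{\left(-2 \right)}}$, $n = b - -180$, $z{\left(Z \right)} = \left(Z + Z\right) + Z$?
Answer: $\left(367 + \sqrt{346}\right)^{2} \approx 1.4869 \cdot 10^{5}$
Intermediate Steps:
$z{\left(Z \right)} = 3 Z$ ($z{\left(Z \right)} = 2 Z + Z = 3 Z$)
$n = 371$ ($n = 191 - -180 = 191 + 180 = 371$)
$V = 367 + \sqrt{346}$ ($V = -4 + \left(371 + \sqrt{352 + 3 \left(-2\right)}\right) = -4 + \left(371 + \sqrt{352 - 6}\right) = -4 + \left(371 + \sqrt{346}\right) = 367 + \sqrt{346} \approx 385.6$)
$V^{2} = \left(367 + \sqrt{346}\right)^{2}$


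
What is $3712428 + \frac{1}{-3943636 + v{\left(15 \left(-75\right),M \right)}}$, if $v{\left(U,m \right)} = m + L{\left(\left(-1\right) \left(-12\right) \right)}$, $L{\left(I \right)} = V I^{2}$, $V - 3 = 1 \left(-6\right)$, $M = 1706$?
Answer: $\frac{14635735074935}{3942362} \approx 3.7124 \cdot 10^{6}$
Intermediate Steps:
$V = -3$ ($V = 3 + 1 \left(-6\right) = 3 - 6 = -3$)
$L{\left(I \right)} = - 3 I^{2}$
$v{\left(U,m \right)} = -432 + m$ ($v{\left(U,m \right)} = m - 3 \left(\left(-1\right) \left(-12\right)\right)^{2} = m - 3 \cdot 12^{2} = m - 432 = -432 + m$)
$3712428 + \frac{1}{-3943636 + v{\left(15 \left(-75\right),M \right)}} = 3712428 + \frac{1}{-3943636 + \left(-432 + 1706\right)} = 3712428 + \frac{1}{-3943636 + 1274} = 3712428 + \frac{1}{-3942362} = 3712428 - \frac{1}{3942362} = \frac{14635735074935}{3942362}$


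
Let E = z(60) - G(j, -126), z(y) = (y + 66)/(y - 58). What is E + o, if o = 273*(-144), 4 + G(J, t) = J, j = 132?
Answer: -39377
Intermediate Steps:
G(J, t) = -4 + J
o = -39312
z(y) = (66 + y)/(-58 + y)
E = -65 (E = (66 + 60)/(-58 + 60) - (-4 + 132) = 126/2 - 1*128 = (½)*126 - 128 = 63 - 128 = -65)
E + o = -65 - 39312 = -39377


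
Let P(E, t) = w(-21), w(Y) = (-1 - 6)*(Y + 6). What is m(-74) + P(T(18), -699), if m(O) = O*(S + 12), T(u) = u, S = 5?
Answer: -1153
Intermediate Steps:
w(Y) = -42 - 7*Y (w(Y) = -7*(6 + Y) = -42 - 7*Y)
P(E, t) = 105 (P(E, t) = -42 - 7*(-21) = -42 + 147 = 105)
m(O) = 17*O (m(O) = O*(5 + 12) = O*17 = 17*O)
m(-74) + P(T(18), -699) = 17*(-74) + 105 = -1258 + 105 = -1153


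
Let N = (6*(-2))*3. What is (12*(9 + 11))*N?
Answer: -8640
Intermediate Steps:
N = -36 (N = -12*3 = -36)
(12*(9 + 11))*N = (12*(9 + 11))*(-36) = (12*20)*(-36) = 240*(-36) = -8640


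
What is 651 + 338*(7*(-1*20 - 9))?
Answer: -67963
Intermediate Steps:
651 + 338*(7*(-1*20 - 9)) = 651 + 338*(7*(-20 - 9)) = 651 + 338*(7*(-29)) = 651 + 338*(-203) = 651 - 68614 = -67963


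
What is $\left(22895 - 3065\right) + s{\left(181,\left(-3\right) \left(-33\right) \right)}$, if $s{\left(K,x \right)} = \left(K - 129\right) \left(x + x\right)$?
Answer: $30126$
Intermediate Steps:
$s{\left(K,x \right)} = 2 x \left(-129 + K\right)$ ($s{\left(K,x \right)} = \left(-129 + K\right) 2 x = 2 x \left(-129 + K\right)$)
$\left(22895 - 3065\right) + s{\left(181,\left(-3\right) \left(-33\right) \right)} = \left(22895 - 3065\right) + 2 \left(\left(-3\right) \left(-33\right)\right) \left(-129 + 181\right) = \left(22895 - 3065\right) + 2 \cdot 99 \cdot 52 = 19830 + 10296 = 30126$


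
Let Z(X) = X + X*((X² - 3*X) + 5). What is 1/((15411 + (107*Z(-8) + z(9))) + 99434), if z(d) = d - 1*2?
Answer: 1/34388 ≈ 2.9080e-5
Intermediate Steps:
Z(X) = X + X*(5 + X² - 3*X)
z(d) = -2 + d (z(d) = d - 2 = -2 + d)
1/((15411 + (107*Z(-8) + z(9))) + 99434) = 1/((15411 + (107*(-8*(6 + (-8)² - 3*(-8))) + (-2 + 9))) + 99434) = 1/((15411 + (107*(-8*(6 + 64 + 24)) + 7)) + 99434) = 1/((15411 + (107*(-8*94) + 7)) + 99434) = 1/((15411 + (107*(-752) + 7)) + 99434) = 1/((15411 + (-80464 + 7)) + 99434) = 1/((15411 - 80457) + 99434) = 1/(-65046 + 99434) = 1/34388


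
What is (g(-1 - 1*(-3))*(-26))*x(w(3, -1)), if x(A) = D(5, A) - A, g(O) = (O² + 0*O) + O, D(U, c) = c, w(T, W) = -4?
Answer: 0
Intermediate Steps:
g(O) = O + O² (g(O) = (O² + 0) + O = O² + O = O + O²)
x(A) = 0 (x(A) = A - A = 0)
(g(-1 - 1*(-3))*(-26))*x(w(3, -1)) = (((-1 - 1*(-3))*(1 + (-1 - 1*(-3))))*(-26))*0 = (((-1 + 3)*(1 + (-1 + 3)))*(-26))*0 = ((2*(1 + 2))*(-26))*0 = ((2*3)*(-26))*0 = (6*(-26))*0 = -156*0 = 0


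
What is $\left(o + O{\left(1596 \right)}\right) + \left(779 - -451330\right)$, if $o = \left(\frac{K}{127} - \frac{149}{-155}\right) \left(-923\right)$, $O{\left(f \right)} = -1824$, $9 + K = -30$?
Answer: $\frac{8851973831}{19685} \approx 4.4968 \cdot 10^{5}$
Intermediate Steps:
$K = -39$ ($K = -9 - 30 = -39$)
$o = - \frac{11886394}{19685}$ ($o = \left(- \frac{39}{127} - \frac{149}{-155}\right) \left(-923\right) = \left(\left(-39\right) \frac{1}{127} - - \frac{149}{155}\right) \left(-923\right) = \left(- \frac{39}{127} + \frac{149}{155}\right) \left(-923\right) = \frac{12878}{19685} \left(-923\right) = - \frac{11886394}{19685} \approx -603.83$)
$\left(o + O{\left(1596 \right)}\right) + \left(779 - -451330\right) = \left(- \frac{11886394}{19685} - 1824\right) + \left(779 - -451330\right) = - \frac{47791834}{19685} + \left(779 + 451330\right) = - \frac{47791834}{19685} + 452109 = \frac{8851973831}{19685}$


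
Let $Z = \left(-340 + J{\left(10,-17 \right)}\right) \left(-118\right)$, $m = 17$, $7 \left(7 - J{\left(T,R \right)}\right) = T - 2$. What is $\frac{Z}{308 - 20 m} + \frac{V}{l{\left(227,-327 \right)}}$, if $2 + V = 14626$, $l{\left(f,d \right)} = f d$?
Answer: $- \frac{10245314117}{8313648} \approx -1232.3$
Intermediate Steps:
$J{\left(T,R \right)} = \frac{51}{7} - \frac{T}{7}$ ($J{\left(T,R \right)} = 7 - \frac{T - 2}{7} = 7 - \frac{-2 + T}{7} = 7 - \left(- \frac{2}{7} + \frac{T}{7}\right) = \frac{51}{7} - \frac{T}{7}$)
$l{\left(f,d \right)} = d f$
$V = 14624$ ($V = -2 + 14626 = 14624$)
$Z = \frac{276002}{7}$ ($Z = \left(-340 + \left(\frac{51}{7} - \frac{10}{7}\right)\right) \left(-118\right) = \left(-340 + \frac{41}{7}\right) \left(-118\right) = \left(- \frac{2339}{7}\right) \left(-118\right) = \frac{276002}{7} \approx 39429.0$)
$\frac{Z}{308 - 20 m} + \frac{V}{l{\left(227,-327 \right)}} = \frac{276002}{7 \left(308 - 340\right)} + \frac{14624}{\left(-327\right) 227} = \frac{276002}{7 \left(308 - 340\right)} + \frac{14624}{-74229} = \frac{276002}{7 \left(-32\right)} + 14624 \left(- \frac{1}{74229}\right) = \frac{276002}{7} \left(- \frac{1}{32}\right) - \frac{14624}{74229} = - \frac{138001}{112} - \frac{14624}{74229} = - \frac{10245314117}{8313648}$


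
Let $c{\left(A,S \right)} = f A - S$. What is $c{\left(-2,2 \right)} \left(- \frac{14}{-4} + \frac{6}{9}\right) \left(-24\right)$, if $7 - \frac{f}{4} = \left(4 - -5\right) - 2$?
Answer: $200$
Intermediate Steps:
$f = 0$ ($f = 28 - 4 \left(\left(4 - -5\right) - 2\right) = 28 - 4 \left(\left(4 + 5\right) - 2\right) = 28 - 4 \left(9 - 2\right) = 28 - 28 = 0$)
$c{\left(A,S \right)} = - S$ ($c{\left(A,S \right)} = 0 A - S = 0 - S = - S$)
$c{\left(-2,2 \right)} \left(- \frac{14}{-4} + \frac{6}{9}\right) \left(-24\right) = \left(-1\right) 2 \left(- \frac{14}{-4} + \frac{6}{9}\right) \left(-24\right) = - 2 \left(\left(-14\right) \left(- \frac{1}{4}\right) + 6 \cdot \frac{1}{9}\right) \left(-24\right) = - 2 \left(\frac{7}{2} + \frac{2}{3}\right) \left(-24\right) = \left(-2\right) \frac{25}{6} \left(-24\right) = \left(- \frac{25}{3}\right) \left(-24\right) = 200$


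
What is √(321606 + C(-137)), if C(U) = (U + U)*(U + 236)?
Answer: 12*√2045 ≈ 542.66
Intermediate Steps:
C(U) = 2*U*(236 + U) (C(U) = (2*U)*(236 + U) = 2*U*(236 + U))
√(321606 + C(-137)) = √(321606 + 2*(-137)*(236 - 137)) = √(321606 + 2*(-137)*99) = √(321606 - 27126) = √294480 = 12*√2045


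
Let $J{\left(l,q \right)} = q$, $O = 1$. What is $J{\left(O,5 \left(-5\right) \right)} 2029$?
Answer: $-50725$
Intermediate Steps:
$J{\left(O,5 \left(-5\right) \right)} 2029 = 5 \left(-5\right) 2029 = \left(-25\right) 2029 = -50725$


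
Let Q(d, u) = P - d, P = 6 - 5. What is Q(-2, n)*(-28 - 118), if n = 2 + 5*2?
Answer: -438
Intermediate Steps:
P = 1
n = 12 (n = 2 + 10 = 12)
Q(d, u) = 1 - d
Q(-2, n)*(-28 - 118) = (1 - 1*(-2))*(-28 - 118) = (1 + 2)*(-146) = 3*(-146) = -438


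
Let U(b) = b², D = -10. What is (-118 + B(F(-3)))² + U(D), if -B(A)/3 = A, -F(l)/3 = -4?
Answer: 23816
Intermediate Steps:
F(l) = 12 (F(l) = -3*(-4) = 12)
B(A) = -3*A
(-118 + B(F(-3)))² + U(D) = (-118 - 3*12)² + (-10)² = (-118 - 36)² + 100 = (-154)² + 100 = 23716 + 100 = 23816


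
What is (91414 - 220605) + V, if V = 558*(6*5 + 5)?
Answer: -109661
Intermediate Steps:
V = 19530 (V = 558*(30 + 5) = 558*35 = 19530)
(91414 - 220605) + V = (91414 - 220605) + 19530 = -129191 + 19530 = -109661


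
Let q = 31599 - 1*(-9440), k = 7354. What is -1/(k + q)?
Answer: -1/48393 ≈ -2.0664e-5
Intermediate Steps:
q = 41039 (q = 31599 + 9440 = 41039)
-1/(k + q) = -1/(7354 + 41039) = -1/48393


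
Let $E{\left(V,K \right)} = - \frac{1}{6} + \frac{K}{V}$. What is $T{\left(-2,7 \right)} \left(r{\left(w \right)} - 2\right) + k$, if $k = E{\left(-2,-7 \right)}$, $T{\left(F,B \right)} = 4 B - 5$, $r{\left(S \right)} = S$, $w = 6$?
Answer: $\frac{286}{3} \approx 95.333$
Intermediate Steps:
$T{\left(F,B \right)} = -5 + 4 B$
$E{\left(V,K \right)} = - \frac{1}{6} + \frac{K}{V}$ ($E{\left(V,K \right)} = \left(-1\right) \frac{1}{6} + \frac{K}{V} = - \frac{1}{6} + \frac{K}{V}$)
$k = \frac{10}{3}$ ($k = \frac{-7 - - \frac{1}{3}}{-2} = - \frac{-7 + \frac{1}{3}}{2} = \left(- \frac{1}{2}\right) \left(- \frac{20}{3}\right) = \frac{10}{3} \approx 3.3333$)
$T{\left(-2,7 \right)} \left(r{\left(w \right)} - 2\right) + k = \left(-5 + 4 \cdot 7\right) \left(6 - 2\right) + \frac{10}{3} = \left(-5 + 28\right) \left(6 - 2\right) + \frac{10}{3} = 23 \cdot 4 + \frac{10}{3} = 92 + \frac{10}{3} = \frac{286}{3}$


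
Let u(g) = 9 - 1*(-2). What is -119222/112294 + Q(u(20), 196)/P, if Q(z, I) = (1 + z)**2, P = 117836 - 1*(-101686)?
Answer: -2179640129/2054250289 ≈ -1.0610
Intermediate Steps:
u(g) = 11 (u(g) = 9 + 2 = 11)
P = 219522 (P = 117836 + 101686 = 219522)
-119222/112294 + Q(u(20), 196)/P = -119222/112294 + (1 + 11)**2/219522 = -119222*1/112294 + 12**2*(1/219522) = -59611/56147 + 144*(1/219522) = -59611/56147 + 24/36587 = -2179640129/2054250289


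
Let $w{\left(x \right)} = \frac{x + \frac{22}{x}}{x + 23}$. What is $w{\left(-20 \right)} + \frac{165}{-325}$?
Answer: $- \frac{2941}{390} \approx -7.541$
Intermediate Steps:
$w{\left(x \right)} = \frac{x + \frac{22}{x}}{23 + x}$
$w{\left(-20 \right)} + \frac{165}{-325} = \frac{22 + \left(-20\right)^{2}}{\left(-20\right) \left(23 - 20\right)} + \frac{165}{-325} = - \frac{22 + 400}{20 \cdot 3} + 165 \left(- \frac{1}{325}\right) = \left(- \frac{1}{20}\right) \frac{1}{3} \cdot 422 - \frac{33}{65} = - \frac{211}{30} - \frac{33}{65} = - \frac{2941}{390}$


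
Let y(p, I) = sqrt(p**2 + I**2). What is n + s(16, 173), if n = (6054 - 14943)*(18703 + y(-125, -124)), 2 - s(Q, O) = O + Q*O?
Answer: -166253906 - 8889*sqrt(31001) ≈ -1.6782e+8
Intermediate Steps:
s(Q, O) = 2 - O - O*Q (s(Q, O) = 2 - (O + Q*O) = 2 - (O + O*Q) = 2 + (-O - O*Q) = 2 - O - O*Q)
y(p, I) = sqrt(I**2 + p**2)
n = -166250967 - 8889*sqrt(31001) (n = (6054 - 14943)*(18703 + sqrt((-124)**2 + (-125)**2)) = -8889*(18703 + sqrt(15376 + 15625)) = -8889*(18703 + sqrt(31001)) = -166250967 - 8889*sqrt(31001) ≈ -1.6782e+8)
n + s(16, 173) = (-166250967 - 8889*sqrt(31001)) + (2 - 1*173 - 1*173*16) = (-166250967 - 8889*sqrt(31001)) + (2 - 173 - 2768) = (-166250967 - 8889*sqrt(31001)) - 2939 = -166253906 - 8889*sqrt(31001)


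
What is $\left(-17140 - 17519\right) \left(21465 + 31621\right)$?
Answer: $-1839907674$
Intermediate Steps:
$\left(-17140 - 17519\right) \left(21465 + 31621\right) = \left(-34659\right) 53086 = -1839907674$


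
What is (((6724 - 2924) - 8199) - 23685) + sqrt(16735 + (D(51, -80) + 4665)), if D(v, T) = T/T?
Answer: -28084 + sqrt(21401) ≈ -27938.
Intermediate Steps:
D(v, T) = 1
(((6724 - 2924) - 8199) - 23685) + sqrt(16735 + (D(51, -80) + 4665)) = (((6724 - 2924) - 8199) - 23685) + sqrt(16735 + (1 + 4665)) = ((3800 - 8199) - 23685) + sqrt(16735 + 4666) = (-4399 - 23685) + sqrt(21401) = -28084 + sqrt(21401)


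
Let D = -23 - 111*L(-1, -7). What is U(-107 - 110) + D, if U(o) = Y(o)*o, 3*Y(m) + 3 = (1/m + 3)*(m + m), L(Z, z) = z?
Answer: 285013/3 ≈ 95004.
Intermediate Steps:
Y(m) = -1 + 2*m*(3 + 1/m)/3 (Y(m) = -1 + ((1/m + 3)*(m + m))/3 = -1 + ((3 + 1/m)*(2*m))/3 = -1 + (2*m*(3 + 1/m))/3 = -1 + 2*m*(3 + 1/m)/3)
U(o) = o*(-⅓ + 2*o) (U(o) = (-⅓ + 2*o)*o = o*(-⅓ + 2*o))
D = 754 (D = -23 - 111*(-7) = -23 + 777 = 754)
U(-107 - 110) + D = (-107 - 110)*(-1 + 6*(-107 - 110))/3 + 754 = (⅓)*(-217)*(-1 + 6*(-217)) + 754 = (⅓)*(-217)*(-1 - 1302) + 754 = (⅓)*(-217)*(-1303) + 754 = 282751/3 + 754 = 285013/3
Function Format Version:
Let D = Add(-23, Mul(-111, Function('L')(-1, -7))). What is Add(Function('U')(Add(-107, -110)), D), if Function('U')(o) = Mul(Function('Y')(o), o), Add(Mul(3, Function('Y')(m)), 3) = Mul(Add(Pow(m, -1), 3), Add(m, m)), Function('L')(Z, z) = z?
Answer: Rational(285013, 3) ≈ 95004.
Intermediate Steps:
Function('Y')(m) = Add(-1, Mul(Rational(2, 3), m, Add(3, Pow(m, -1)))) (Function('Y')(m) = Add(-1, Mul(Rational(1, 3), Mul(Add(Pow(m, -1), 3), Add(m, m)))) = Add(-1, Mul(Rational(1, 3), Mul(Add(3, Pow(m, -1)), Mul(2, m)))) = Add(-1, Mul(Rational(1, 3), Mul(2, m, Add(3, Pow(m, -1))))) = Add(-1, Mul(Rational(2, 3), m, Add(3, Pow(m, -1)))))
Function('U')(o) = Mul(o, Add(Rational(-1, 3), Mul(2, o))) (Function('U')(o) = Mul(Add(Rational(-1, 3), Mul(2, o)), o) = Mul(o, Add(Rational(-1, 3), Mul(2, o))))
D = 754 (D = Add(-23, Mul(-111, -7)) = Add(-23, 777) = 754)
Add(Function('U')(Add(-107, -110)), D) = Add(Mul(Rational(1, 3), Add(-107, -110), Add(-1, Mul(6, Add(-107, -110)))), 754) = Add(Mul(Rational(1, 3), -217, Add(-1, Mul(6, -217))), 754) = Add(Mul(Rational(1, 3), -217, Add(-1, -1302)), 754) = Add(Mul(Rational(1, 3), -217, -1303), 754) = Add(Rational(282751, 3), 754) = Rational(285013, 3)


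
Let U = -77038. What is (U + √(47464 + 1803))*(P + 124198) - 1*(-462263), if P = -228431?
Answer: 8030364117 - 104233*√49267 ≈ 8.0072e+9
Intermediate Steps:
(U + √(47464 + 1803))*(P + 124198) - 1*(-462263) = (-77038 + √(47464 + 1803))*(-228431 + 124198) - 1*(-462263) = (-77038 + √49267)*(-104233) + 462263 = (8029901854 - 104233*√49267) + 462263 = 8030364117 - 104233*√49267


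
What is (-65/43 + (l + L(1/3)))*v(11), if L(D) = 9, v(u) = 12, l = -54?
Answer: -24000/43 ≈ -558.14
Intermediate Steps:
(-65/43 + (l + L(1/3)))*v(11) = (-65/43 + (-54 + 9))*12 = (-65*1/43 - 45)*12 = (-65/43 - 45)*12 = -2000/43*12 = -24000/43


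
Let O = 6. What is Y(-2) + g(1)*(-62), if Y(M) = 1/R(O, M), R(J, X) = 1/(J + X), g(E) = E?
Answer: -58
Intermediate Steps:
Y(M) = 6 + M (Y(M) = 1/(1/(6 + M)) = 6 + M)
Y(-2) + g(1)*(-62) = (6 - 2) + 1*(-62) = 4 - 62 = -58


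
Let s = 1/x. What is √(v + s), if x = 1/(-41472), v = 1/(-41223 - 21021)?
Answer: I*√4463211499201/10374 ≈ 203.65*I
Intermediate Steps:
v = -1/62244 (v = 1/(-62244) = -1/62244 ≈ -1.6066e-5)
x = -1/41472 ≈ -2.4113e-5
s = -41472 (s = 1/(-1/41472) = -41472)
√(v + s) = √(-1/62244 - 41472) = √(-2581383169/62244) = I*√4463211499201/10374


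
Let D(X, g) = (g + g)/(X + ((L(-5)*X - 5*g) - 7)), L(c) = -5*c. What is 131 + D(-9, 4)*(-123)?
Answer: 11725/87 ≈ 134.77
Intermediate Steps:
D(X, g) = 2*g/(-7 - 5*g + 26*X) (D(X, g) = (g + g)/(X + (((-5*(-5))*X - 5*g) - 7)) = (2*g)/(X + ((25*X - 5*g) - 7)) = (2*g)/(X + ((-5*g + 25*X) - 7)) = (2*g)/(X + (-7 - 5*g + 25*X)) = (2*g)/(-7 - 5*g + 26*X) = 2*g/(-7 - 5*g + 26*X))
131 + D(-9, 4)*(-123) = 131 - 2*4/(7 - 26*(-9) + 5*4)*(-123) = 131 - 2*4/(7 + 234 + 20)*(-123) = 131 - 2*4/261*(-123) = 131 - 2*4*1/261*(-123) = 131 - 8/261*(-123) = 131 + 328/87 = 11725/87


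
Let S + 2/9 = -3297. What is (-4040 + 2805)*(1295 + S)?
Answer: 22254700/9 ≈ 2.4727e+6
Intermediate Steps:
S = -29675/9 (S = -2/9 - 3297 = -29675/9 ≈ -3297.2)
(-4040 + 2805)*(1295 + S) = (-4040 + 2805)*(1295 - 29675/9) = -1235*(-18020/9) = 22254700/9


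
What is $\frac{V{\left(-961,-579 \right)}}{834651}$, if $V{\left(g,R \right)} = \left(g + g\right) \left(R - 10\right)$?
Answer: $\frac{59582}{43929} \approx 1.3563$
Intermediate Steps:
$V{\left(g,R \right)} = 2 g \left(-10 + R\right)$
$\frac{V{\left(-961,-579 \right)}}{834651} = \frac{2 \left(-961\right) \left(-10 - 579\right)}{834651} = 2 \left(-961\right) \left(-589\right) \frac{1}{834651} = 1132058 \cdot \frac{1}{834651} = \frac{59582}{43929}$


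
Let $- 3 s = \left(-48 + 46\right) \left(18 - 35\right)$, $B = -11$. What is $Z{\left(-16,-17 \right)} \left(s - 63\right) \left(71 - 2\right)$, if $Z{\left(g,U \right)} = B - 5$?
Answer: $82064$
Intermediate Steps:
$Z{\left(g,U \right)} = -16$ ($Z{\left(g,U \right)} = -11 - 5 = -16$)
$s = - \frac{34}{3}$ ($s = - \frac{\left(-48 + 46\right) \left(18 - 35\right)}{3} = - \frac{\left(-2\right) \left(-17\right)}{3} = \left(- \frac{1}{3}\right) 34 = - \frac{34}{3} \approx -11.333$)
$Z{\left(-16,-17 \right)} \left(s - 63\right) \left(71 - 2\right) = - 16 \left(- \frac{34}{3} - 63\right) \left(71 - 2\right) = - 16 \left(\left(- \frac{223}{3}\right) 69\right) = \left(-16\right) \left(-5129\right) = 82064$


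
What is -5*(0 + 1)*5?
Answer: -25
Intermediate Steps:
-5*(0 + 1)*5 = -5*1*5 = -5*5 = -25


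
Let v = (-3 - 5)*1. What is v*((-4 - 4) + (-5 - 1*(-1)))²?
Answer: -1152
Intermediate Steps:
v = -8 (v = -8*1 = -8)
v*((-4 - 4) + (-5 - 1*(-1)))² = -8*((-4 - 4) + (-5 - 1*(-1)))² = -8*(-8 + (-5 + 1))² = -8*(-8 - 4)² = -8*(-12)² = -8*144 = -1152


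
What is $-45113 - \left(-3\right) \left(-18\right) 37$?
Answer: $-47111$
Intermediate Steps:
$-45113 - \left(-3\right) \left(-18\right) 37 = -45113 - 54 \cdot 37 = -45113 - 1998 = -47111$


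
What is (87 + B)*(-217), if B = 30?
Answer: -25389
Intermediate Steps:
(87 + B)*(-217) = (87 + 30)*(-217) = 117*(-217) = -25389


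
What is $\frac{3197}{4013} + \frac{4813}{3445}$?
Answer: $\frac{30328234}{13824785} \approx 2.1938$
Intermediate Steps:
$\frac{3197}{4013} + \frac{4813}{3445} = \frac{30328234}{13824785}$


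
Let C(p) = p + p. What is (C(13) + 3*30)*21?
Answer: 2436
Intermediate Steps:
C(p) = 2*p
(C(13) + 3*30)*21 = (2*13 + 3*30)*21 = (26 + 90)*21 = 116*21 = 2436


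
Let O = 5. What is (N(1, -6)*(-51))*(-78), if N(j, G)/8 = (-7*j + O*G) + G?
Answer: -1368432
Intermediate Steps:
N(j, G) = -56*j + 48*G (N(j, G) = 8*((-7*j + 5*G) + G) = 8*(-7*j + 6*G) = -56*j + 48*G)
(N(1, -6)*(-51))*(-78) = ((-56*1 + 48*(-6))*(-51))*(-78) = ((-56 - 288)*(-51))*(-78) = -344*(-51)*(-78) = 17544*(-78) = -1368432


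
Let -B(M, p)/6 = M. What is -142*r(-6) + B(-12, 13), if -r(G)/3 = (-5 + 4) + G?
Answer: -2910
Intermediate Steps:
B(M, p) = -6*M
r(G) = 3 - 3*G (r(G) = -3*((-5 + 4) + G) = -3*(-1 + G) = 3 - 3*G)
-142*r(-6) + B(-12, 13) = -142*(3 - 3*(-6)) - 6*(-12) = -142*(3 + 18) + 72 = -142*21 + 72 = -2982 + 72 = -2910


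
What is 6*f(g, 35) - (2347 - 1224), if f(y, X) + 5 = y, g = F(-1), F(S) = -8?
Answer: -1201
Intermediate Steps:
g = -8
f(y, X) = -5 + y
6*f(g, 35) - (2347 - 1224) = 6*(-5 - 8) - (2347 - 1224) = 6*(-13) - 1*1123 = -78 - 1123 = -1201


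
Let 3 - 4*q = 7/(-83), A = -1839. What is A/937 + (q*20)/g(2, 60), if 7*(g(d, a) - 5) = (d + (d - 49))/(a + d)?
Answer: 39233723/33052675 ≈ 1.1870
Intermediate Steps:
q = 64/83 (q = 3/4 - 7/(4*(-83)) = 3/4 - 7*(-1)/(4*83) = 3/4 - 1/4*(-7/83) = 3/4 + 7/332 = 64/83 ≈ 0.77108)
g(d, a) = 5 + (-49 + 2*d)/(7*(a + d)) (g(d, a) = 5 + ((d + (d - 49))/(a + d))/7 = 5 + ((d + (-49 + d))/(a + d))/7 = 5 + ((-49 + 2*d)/(a + d))/7 = 5 + (-49 + 2*d)/(7*(a + d)))
A/937 + (q*20)/g(2, 60) = -1839/937 + ((64/83)*20)/(((-7 + 5*60 + (37/7)*2)/(60 + 2))) = -1839*1/937 + 1280/(83*(((-7 + 300 + 74/7)/62))) = -1839/937 + 1280/(83*(((1/62)*(2125/7)))) = -1839/937 + 1280/(83*(2125/434)) = -1839/937 + (1280/83)*(434/2125) = -1839/937 + 111104/35275 = 39233723/33052675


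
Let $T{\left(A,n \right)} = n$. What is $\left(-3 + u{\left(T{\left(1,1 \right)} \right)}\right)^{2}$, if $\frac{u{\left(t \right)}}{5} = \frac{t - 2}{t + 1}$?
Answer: $\frac{121}{4} \approx 30.25$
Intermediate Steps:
$u{\left(t \right)} = \frac{5 \left(-2 + t\right)}{1 + t}$ ($u{\left(t \right)} = 5 \frac{t - 2}{t + 1} = 5 \frac{-2 + t}{1 + t} = \frac{5 \left(-2 + t\right)}{1 + t}$)
$\left(-3 + u{\left(T{\left(1,1 \right)} \right)}\right)^{2} = \left(-3 + \frac{5 \left(-2 + 1\right)}{1 + 1}\right)^{2} = \left(-3 + 5 \cdot \frac{1}{2} \left(-1\right)\right)^{2} = \left(-3 - \frac{5}{2}\right)^{2} = \left(- \frac{11}{2}\right)^{2} = \frac{121}{4}$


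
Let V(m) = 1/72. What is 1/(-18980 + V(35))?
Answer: -72/1366559 ≈ -5.2687e-5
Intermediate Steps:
V(m) = 1/72
1/(-18980 + V(35)) = 1/(-18980 + 1/72) = 1/(-1366559/72) = -72/1366559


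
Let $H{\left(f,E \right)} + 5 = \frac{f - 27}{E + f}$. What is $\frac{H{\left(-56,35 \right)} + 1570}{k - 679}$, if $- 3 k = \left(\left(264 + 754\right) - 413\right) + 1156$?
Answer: $- \frac{16474}{13293} \approx -1.2393$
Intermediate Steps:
$H{\left(f,E \right)} = -5 + \frac{-27 + f}{E + f}$ ($H{\left(f,E \right)} = -5 + \frac{f - 27}{E + f} = -5 + \frac{-27 + f}{E + f}$)
$k = -587$ ($k = - \frac{\left(\left(264 + 754\right) - 413\right) + 1156}{3} = - \frac{\left(1018 - 413\right) + 1156}{3} = - \frac{605 + 1156}{3} = \left(- \frac{1}{3}\right) 1761 = -587$)
$\frac{H{\left(-56,35 \right)} + 1570}{k - 679} = \frac{\frac{-27 - 175 - -224}{35 - 56} + 1570}{-587 - 679} = \frac{\frac{-27 - 175 + 224}{-21} + 1570}{-1266} = \left(\left(- \frac{1}{21}\right) 22 + 1570\right) \left(- \frac{1}{1266}\right) = \left(- \frac{22}{21} + 1570\right) \left(- \frac{1}{1266}\right) = \frac{32948}{21} \left(- \frac{1}{1266}\right) = - \frac{16474}{13293}$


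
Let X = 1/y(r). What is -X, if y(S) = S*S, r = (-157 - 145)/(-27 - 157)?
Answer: -8464/22801 ≈ -0.37121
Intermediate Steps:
r = 151/92 (r = -302/(-184) = -302*(-1/184) = 151/92 ≈ 1.6413)
y(S) = S**2
X = 8464/22801 (X = 1/((151/92)**2) = 1/(22801/8464) = 8464/22801 ≈ 0.37121)
-X = -1*8464/22801 = -8464/22801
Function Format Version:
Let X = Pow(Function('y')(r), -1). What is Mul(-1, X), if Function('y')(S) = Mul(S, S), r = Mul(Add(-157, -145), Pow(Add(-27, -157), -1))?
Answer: Rational(-8464, 22801) ≈ -0.37121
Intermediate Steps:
r = Rational(151, 92) (r = Mul(-302, Pow(-184, -1)) = Mul(-302, Rational(-1, 184)) = Rational(151, 92) ≈ 1.6413)
Function('y')(S) = Pow(S, 2)
X = Rational(8464, 22801) (X = Pow(Pow(Rational(151, 92), 2), -1) = Pow(Rational(22801, 8464), -1) = Rational(8464, 22801) ≈ 0.37121)
Mul(-1, X) = Mul(-1, Rational(8464, 22801)) = Rational(-8464, 22801)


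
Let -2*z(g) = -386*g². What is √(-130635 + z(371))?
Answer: √26434078 ≈ 5141.4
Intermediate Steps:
z(g) = 193*g² (z(g) = -(-193)*g² = 193*g²)
√(-130635 + z(371)) = √(-130635 + 193*371²) = √(-130635 + 193*137641) = √(-130635 + 26564713) = √26434078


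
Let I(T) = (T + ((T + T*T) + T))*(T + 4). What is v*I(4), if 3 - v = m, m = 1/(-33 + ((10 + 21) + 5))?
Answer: 1792/3 ≈ 597.33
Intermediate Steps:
I(T) = (4 + T)*(T² + 3*T) (I(T) = (T + ((T + T²) + T))*(4 + T) = (T + (T² + 2*T))*(4 + T) = (T² + 3*T)*(4 + T) = (4 + T)*(T² + 3*T))
m = ⅓ (m = 1/(-33 + (31 + 5)) = 1/(-33 + 36) = 1/3 = ⅓ ≈ 0.33333)
v = 8/3 (v = 3 - 1*⅓ = 3 - ⅓ = 8/3 ≈ 2.6667)
v*I(4) = 8*(4*(12 + 4² + 7*4))/3 = 8*(4*(12 + 16 + 28))/3 = 8*(4*56)/3 = (8/3)*224 = 1792/3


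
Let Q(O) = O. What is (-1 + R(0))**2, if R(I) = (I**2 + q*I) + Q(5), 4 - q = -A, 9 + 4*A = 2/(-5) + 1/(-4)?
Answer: 16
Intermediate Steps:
A = -193/80 (A = -9/4 + (2/(-5) + 1/(-4))/4 = -9/4 + (2*(-1/5) + 1*(-1/4))/4 = -9/4 + (-2/5 - 1/4)/4 = -9/4 + (1/4)*(-13/20) = -9/4 - 13/80 = -193/80 ≈ -2.4125)
q = 127/80 (q = 4 - (-1)*(-193)/80 = 4 - 1*193/80 = 4 - 193/80 = 127/80 ≈ 1.5875)
R(I) = 5 + I**2 + 127*I/80 (R(I) = (I**2 + 127*I/80) + 5 = 5 + I**2 + 127*I/80)
(-1 + R(0))**2 = (-1 + (5 + 0**2 + (127/80)*0))**2 = (-1 + (5 + 0 + 0))**2 = (-1 + 5)**2 = 4**2 = 16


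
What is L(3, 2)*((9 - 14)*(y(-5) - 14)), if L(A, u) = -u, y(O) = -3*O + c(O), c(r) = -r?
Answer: 60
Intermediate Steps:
y(O) = -4*O (y(O) = -3*O - O = -4*O)
L(3, 2)*((9 - 14)*(y(-5) - 14)) = (-1*2)*((9 - 14)*(-4*(-5) - 14)) = -(-10)*(20 - 14) = -(-10)*6 = -2*(-30) = 60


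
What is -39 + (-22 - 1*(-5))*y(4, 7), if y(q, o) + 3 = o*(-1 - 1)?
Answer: 250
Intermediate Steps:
y(q, o) = -3 - 2*o (y(q, o) = -3 + o*(-1 - 1) = -3 + o*(-2) = -3 - 2*o)
-39 + (-22 - 1*(-5))*y(4, 7) = -39 + (-22 - 1*(-5))*(-3 - 2*7) = -39 + (-22 + 5)*(-3 - 14) = -39 - 17*(-17) = -39 + 289 = 250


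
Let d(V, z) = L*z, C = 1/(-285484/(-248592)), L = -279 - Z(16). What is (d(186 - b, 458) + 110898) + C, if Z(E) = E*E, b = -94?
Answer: -9573072824/71371 ≈ -1.3413e+5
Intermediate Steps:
Z(E) = E²
L = -535 (L = -279 - 1*16² = -279 - 1*256 = -279 - 256 = -535)
C = 62148/71371 (C = 1/(-285484*(-1/248592)) = 1/(71371/62148) = 62148/71371 ≈ 0.87077)
d(V, z) = -535*z
(d(186 - b, 458) + 110898) + C = (-535*458 + 110898) + 62148/71371 = (-245030 + 110898) + 62148/71371 = -134132 + 62148/71371 = -9573072824/71371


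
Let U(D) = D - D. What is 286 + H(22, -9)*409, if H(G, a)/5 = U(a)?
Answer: 286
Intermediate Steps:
U(D) = 0
H(G, a) = 0 (H(G, a) = 5*0 = 0)
286 + H(22, -9)*409 = 286 + 0*409 = 286 + 0 = 286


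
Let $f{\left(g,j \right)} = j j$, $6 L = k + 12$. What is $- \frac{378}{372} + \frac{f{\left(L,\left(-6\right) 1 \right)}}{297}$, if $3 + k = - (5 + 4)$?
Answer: $- \frac{1831}{2046} \approx -0.89492$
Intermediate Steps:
$k = -12$ ($k = -3 - \left(5 + 4\right) = -3 - 9 = -12$)
$L = 0$ ($L = \frac{-12 + 12}{6} = \frac{1}{6} \cdot 0 = 0$)
$f{\left(g,j \right)} = j^{2}$
$- \frac{378}{372} + \frac{f{\left(L,\left(-6\right) 1 \right)}}{297} = - \frac{378}{372} + \frac{\left(\left(-6\right) 1\right)^{2}}{297} = \left(-378\right) \frac{1}{372} + \left(-6\right)^{2} \cdot \frac{1}{297} = - \frac{63}{62} + 36 \cdot \frac{1}{297} = - \frac{63}{62} + \frac{4}{33} = - \frac{1831}{2046}$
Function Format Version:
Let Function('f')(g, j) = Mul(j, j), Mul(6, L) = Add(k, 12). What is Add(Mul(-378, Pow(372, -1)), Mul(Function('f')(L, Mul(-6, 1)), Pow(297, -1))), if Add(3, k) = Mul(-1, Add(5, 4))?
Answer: Rational(-1831, 2046) ≈ -0.89492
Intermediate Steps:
k = -12 (k = Add(-3, Mul(-1, Add(5, 4))) = Add(-3, Mul(-1, 9)) = Add(-3, -9) = -12)
L = 0 (L = Mul(Rational(1, 6), Add(-12, 12)) = Mul(Rational(1, 6), 0) = 0)
Function('f')(g, j) = Pow(j, 2)
Add(Mul(-378, Pow(372, -1)), Mul(Function('f')(L, Mul(-6, 1)), Pow(297, -1))) = Add(Mul(-378, Pow(372, -1)), Mul(Pow(Mul(-6, 1), 2), Pow(297, -1))) = Add(Mul(-378, Rational(1, 372)), Mul(Pow(-6, 2), Rational(1, 297))) = Add(Rational(-63, 62), Mul(36, Rational(1, 297))) = Add(Rational(-63, 62), Rational(4, 33)) = Rational(-1831, 2046)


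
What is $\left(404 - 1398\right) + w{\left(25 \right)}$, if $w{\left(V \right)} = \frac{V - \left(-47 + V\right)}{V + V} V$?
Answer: $- \frac{1941}{2} \approx -970.5$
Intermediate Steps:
$w{\left(V \right)} = \frac{47}{2}$ ($w{\left(V \right)} = \frac{47}{2 V} V = \frac{47}{2}$)
$\left(404 - 1398\right) + w{\left(25 \right)} = \left(404 - 1398\right) + \frac{47}{2} = -994 + \frac{47}{2} = - \frac{1941}{2}$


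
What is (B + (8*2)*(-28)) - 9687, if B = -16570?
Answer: -26705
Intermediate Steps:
(B + (8*2)*(-28)) - 9687 = (-16570 + (8*2)*(-28)) - 9687 = (-16570 + 16*(-28)) - 9687 = (-16570 - 448) - 9687 = -17018 - 9687 = -26705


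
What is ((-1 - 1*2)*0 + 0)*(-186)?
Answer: 0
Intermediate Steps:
((-1 - 1*2)*0 + 0)*(-186) = ((-1 - 2)*0 + 0)*(-186) = (-3*0 + 0)*(-186) = (0 + 0)*(-186) = 0*(-186) = 0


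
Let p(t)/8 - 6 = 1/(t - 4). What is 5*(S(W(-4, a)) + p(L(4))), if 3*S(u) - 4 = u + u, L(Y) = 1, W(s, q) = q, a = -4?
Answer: 220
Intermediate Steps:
p(t) = 48 + 8/(-4 + t) (p(t) = 48 + 8/(t - 4) = 48 + 8/(-4 + t))
S(u) = 4/3 + 2*u/3 (S(u) = 4/3 + (u + u)/3 = 4/3 + (2*u)/3 = 4/3 + 2*u/3)
5*(S(W(-4, a)) + p(L(4))) = 5*((4/3 + (⅔)*(-4)) + 8*(-23 + 6*1)/(-4 + 1)) = 5*((4/3 - 8/3) + 8*(-23 + 6)/(-3)) = 5*(-4/3 + 8*(-⅓)*(-17)) = 5*(-4/3 + 136/3) = 5*44 = 220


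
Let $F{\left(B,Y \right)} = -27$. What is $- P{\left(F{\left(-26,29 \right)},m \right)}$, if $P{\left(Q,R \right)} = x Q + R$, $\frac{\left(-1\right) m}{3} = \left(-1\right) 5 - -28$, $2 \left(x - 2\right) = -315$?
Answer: $- \frac{8259}{2} \approx -4129.5$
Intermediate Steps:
$x = - \frac{311}{2}$ ($x = 2 + \frac{1}{2} \left(-315\right) = 2 - \frac{315}{2} = - \frac{311}{2} \approx -155.5$)
$m = -69$ ($m = - 3 \left(\left(-1\right) 5 - -28\right) = - 3 \left(-5 + 28\right) = \left(-3\right) 23 = -69$)
$P{\left(Q,R \right)} = R - \frac{311 Q}{2}$ ($P{\left(Q,R \right)} = - \frac{311 Q}{2} + R = R - \frac{311 Q}{2}$)
$- P{\left(F{\left(-26,29 \right)},m \right)} = - (-69 - - \frac{8397}{2}) = - (-69 + \frac{8397}{2}) = \left(-1\right) \frac{8259}{2} = - \frac{8259}{2}$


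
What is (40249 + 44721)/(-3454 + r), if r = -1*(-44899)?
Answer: 16994/8289 ≈ 2.0502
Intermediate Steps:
r = 44899
(40249 + 44721)/(-3454 + r) = (40249 + 44721)/(-3454 + 44899) = 84970/41445 = 84970*(1/41445) = 16994/8289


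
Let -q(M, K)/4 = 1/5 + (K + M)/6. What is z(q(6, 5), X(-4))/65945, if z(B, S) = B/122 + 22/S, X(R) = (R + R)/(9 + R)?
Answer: -829/3956700 ≈ -0.00020952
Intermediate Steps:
q(M, K) = -4/5 - 2*K/3 - 2*M/3 (q(M, K) = -4*(1/5 + (K + M)/6) = -4*(1*(1/5) + (K + M)*(1/6)) = -4*(1/5 + (K/6 + M/6)) = -4*(1/5 + K/6 + M/6) = -4/5 - 2*K/3 - 2*M/3)
X(R) = 2*R/(9 + R) (X(R) = (2*R)/(9 + R) = 2*R/(9 + R))
z(B, S) = 22/S + B/122 (z(B, S) = B*(1/122) + 22/S = B/122 + 22/S = 22/S + B/122)
z(q(6, 5), X(-4))/65945 = (22/((2*(-4)/(9 - 4))) + (-4/5 - 2/3*5 - 2/3*6)/122)/65945 = (22/((2*(-4)/5)) + (-4/5 - 10/3 - 4)/122)*(1/65945) = (22/((2*(-4)*(1/5))) + (1/122)*(-122/15))*(1/65945) = (22/(-8/5) - 1/15)*(1/65945) = (22*(-5/8) - 1/15)*(1/65945) = (-55/4 - 1/15)*(1/65945) = -829/60*1/65945 = -829/3956700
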